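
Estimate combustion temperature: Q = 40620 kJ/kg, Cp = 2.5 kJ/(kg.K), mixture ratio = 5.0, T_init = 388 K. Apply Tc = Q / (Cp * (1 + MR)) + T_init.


Tc = 40620 / (2.5 * (1 + 5.0)) + 388 = 3096 K

3096 K


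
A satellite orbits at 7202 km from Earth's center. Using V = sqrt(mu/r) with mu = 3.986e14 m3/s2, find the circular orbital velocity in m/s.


V = sqrt(3.986e14 / 7202000) = 7439 m/s

7439 m/s


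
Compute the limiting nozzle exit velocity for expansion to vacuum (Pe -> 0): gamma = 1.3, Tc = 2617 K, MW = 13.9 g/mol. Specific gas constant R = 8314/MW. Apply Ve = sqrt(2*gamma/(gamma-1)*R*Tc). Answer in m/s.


R = 8314 / 13.9 = 598.13 J/(kg.K)
Ve = sqrt(2 * 1.3 / (1.3 - 1) * 598.13 * 2617) = 3683 m/s

3683 m/s


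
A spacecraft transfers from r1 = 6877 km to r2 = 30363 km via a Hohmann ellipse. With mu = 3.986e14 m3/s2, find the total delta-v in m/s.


V1 = sqrt(mu/r1) = 7613.23 m/s
dV1 = V1*(sqrt(2*r2/(r1+r2)) - 1) = 2108.68 m/s
V2 = sqrt(mu/r2) = 3623.23 m/s
dV2 = V2*(1 - sqrt(2*r1/(r1+r2))) = 1421.29 m/s
Total dV = 3530 m/s

3530 m/s


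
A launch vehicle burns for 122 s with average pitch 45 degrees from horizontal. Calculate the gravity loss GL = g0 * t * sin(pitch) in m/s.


GL = 9.81 * 122 * sin(45 deg) = 846 m/s

846 m/s


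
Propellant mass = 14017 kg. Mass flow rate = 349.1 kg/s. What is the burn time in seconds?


tb = 14017 / 349.1 = 40.2 s

40.2 s


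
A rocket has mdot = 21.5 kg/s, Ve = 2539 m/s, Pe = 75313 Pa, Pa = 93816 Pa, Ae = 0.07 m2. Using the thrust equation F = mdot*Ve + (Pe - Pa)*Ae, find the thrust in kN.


F = 21.5 * 2539 + (75313 - 93816) * 0.07 = 53293.0 N = 53.3 kN

53.3 kN


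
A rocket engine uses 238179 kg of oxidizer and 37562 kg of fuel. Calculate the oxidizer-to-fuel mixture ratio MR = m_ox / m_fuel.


MR = 238179 / 37562 = 6.34

6.34


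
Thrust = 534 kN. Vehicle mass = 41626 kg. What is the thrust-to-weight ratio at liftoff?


TWR = 534000 / (41626 * 9.81) = 1.31

1.31


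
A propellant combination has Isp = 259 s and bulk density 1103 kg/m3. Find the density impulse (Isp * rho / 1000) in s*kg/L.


rho*Isp = 259 * 1103 / 1000 = 286 s*kg/L

286 s*kg/L


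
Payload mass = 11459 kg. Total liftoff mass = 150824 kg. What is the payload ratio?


PR = 11459 / 150824 = 0.076

0.076


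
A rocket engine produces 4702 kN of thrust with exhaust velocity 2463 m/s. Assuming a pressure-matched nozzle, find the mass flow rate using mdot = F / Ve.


mdot = F / Ve = 4702000 / 2463 = 1909.1 kg/s

1909.1 kg/s


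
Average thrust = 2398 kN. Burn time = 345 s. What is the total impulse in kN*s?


It = 2398 * 345 = 827310 kN*s

827310 kN*s


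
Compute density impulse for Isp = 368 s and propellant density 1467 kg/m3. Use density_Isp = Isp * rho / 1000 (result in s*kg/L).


rho*Isp = 368 * 1467 / 1000 = 540 s*kg/L

540 s*kg/L


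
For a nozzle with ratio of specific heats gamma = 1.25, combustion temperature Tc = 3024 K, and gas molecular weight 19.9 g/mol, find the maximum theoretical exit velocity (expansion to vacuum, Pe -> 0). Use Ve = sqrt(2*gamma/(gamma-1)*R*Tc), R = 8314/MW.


R = 8314 / 19.9 = 417.79 J/(kg.K)
Ve = sqrt(2 * 1.25 / (1.25 - 1) * 417.79 * 3024) = 3554 m/s

3554 m/s


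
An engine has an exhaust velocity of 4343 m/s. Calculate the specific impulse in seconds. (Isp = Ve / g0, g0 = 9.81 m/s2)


Isp = Ve / g0 = 4343 / 9.81 = 442.7 s

442.7 s


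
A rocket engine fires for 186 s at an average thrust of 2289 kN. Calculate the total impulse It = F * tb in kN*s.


It = 2289 * 186 = 425754 kN*s

425754 kN*s


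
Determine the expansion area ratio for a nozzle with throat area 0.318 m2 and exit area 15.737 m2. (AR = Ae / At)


AR = 15.737 / 0.318 = 49.5

49.5


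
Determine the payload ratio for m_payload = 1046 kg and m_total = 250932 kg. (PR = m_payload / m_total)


PR = 1046 / 250932 = 0.0042

0.0042


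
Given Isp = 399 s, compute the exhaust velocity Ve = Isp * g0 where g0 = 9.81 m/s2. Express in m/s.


Ve = Isp * g0 = 399 * 9.81 = 3914.2 m/s

3914.2 m/s


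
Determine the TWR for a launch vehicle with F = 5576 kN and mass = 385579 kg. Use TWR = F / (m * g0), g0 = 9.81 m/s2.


TWR = 5576000 / (385579 * 9.81) = 1.47

1.47


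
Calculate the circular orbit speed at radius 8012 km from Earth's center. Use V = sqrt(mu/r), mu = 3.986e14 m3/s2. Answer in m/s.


V = sqrt(3.986e14 / 8012000) = 7053 m/s

7053 m/s


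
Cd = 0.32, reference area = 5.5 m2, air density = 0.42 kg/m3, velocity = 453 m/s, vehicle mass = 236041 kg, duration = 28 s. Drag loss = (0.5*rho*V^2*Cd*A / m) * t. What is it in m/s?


D = 0.5 * 0.42 * 453^2 * 0.32 * 5.5 = 75845.25 N
a = 75845.25 / 236041 = 0.3213 m/s2
dV = 0.3213 * 28 = 9.0 m/s

9.0 m/s


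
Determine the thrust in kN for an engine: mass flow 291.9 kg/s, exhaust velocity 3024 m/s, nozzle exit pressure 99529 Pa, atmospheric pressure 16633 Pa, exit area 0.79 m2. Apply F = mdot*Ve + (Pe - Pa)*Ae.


F = 291.9 * 3024 + (99529 - 16633) * 0.79 = 948193.0 N = 948.2 kN

948.2 kN


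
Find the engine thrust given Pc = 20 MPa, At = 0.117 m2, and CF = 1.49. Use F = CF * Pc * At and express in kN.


F = 1.49 * 20e6 * 0.117 = 3.4866e+06 N = 3486.6 kN

3486.6 kN


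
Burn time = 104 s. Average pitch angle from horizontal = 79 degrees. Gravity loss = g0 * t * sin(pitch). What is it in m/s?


GL = 9.81 * 104 * sin(79 deg) = 1001 m/s

1001 m/s


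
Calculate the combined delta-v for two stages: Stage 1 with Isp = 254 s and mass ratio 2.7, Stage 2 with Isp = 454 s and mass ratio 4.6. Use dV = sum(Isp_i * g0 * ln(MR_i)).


dV1 = 254 * 9.81 * ln(2.7) = 2474.9 m/s
dV2 = 454 * 9.81 * ln(4.6) = 6796.7 m/s
Total dV = 2474.9 + 6796.7 = 9271.6 m/s ~ 9272 m/s

9272 m/s


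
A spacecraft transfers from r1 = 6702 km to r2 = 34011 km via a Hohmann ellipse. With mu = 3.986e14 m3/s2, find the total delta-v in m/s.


V1 = sqrt(mu/r1) = 7711.99 m/s
dV1 = V1*(sqrt(2*r2/(r1+r2)) - 1) = 2256.39 m/s
V2 = sqrt(mu/r2) = 3423.41 m/s
dV2 = V2*(1 - sqrt(2*r1/(r1+r2))) = 1459.1 m/s
Total dV = 3715 m/s

3715 m/s


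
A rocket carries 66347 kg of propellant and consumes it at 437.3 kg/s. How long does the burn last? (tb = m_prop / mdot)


tb = 66347 / 437.3 = 151.7 s

151.7 s


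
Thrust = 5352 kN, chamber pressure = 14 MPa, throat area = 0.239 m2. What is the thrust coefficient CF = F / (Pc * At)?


CF = 5352000 / (14e6 * 0.239) = 1.6

1.6


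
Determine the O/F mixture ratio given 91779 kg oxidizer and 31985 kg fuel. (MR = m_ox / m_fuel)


MR = 91779 / 31985 = 2.87

2.87


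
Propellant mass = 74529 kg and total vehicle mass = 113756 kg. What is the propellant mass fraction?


PMF = 74529 / 113756 = 0.655

0.655


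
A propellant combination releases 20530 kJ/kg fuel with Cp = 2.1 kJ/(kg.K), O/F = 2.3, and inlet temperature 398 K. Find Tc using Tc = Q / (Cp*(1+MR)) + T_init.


Tc = 20530 / (2.1 * (1 + 2.3)) + 398 = 3360 K

3360 K


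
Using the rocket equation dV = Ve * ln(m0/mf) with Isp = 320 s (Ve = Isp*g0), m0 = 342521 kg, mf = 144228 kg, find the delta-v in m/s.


Ve = 320 * 9.81 = 3139.2 m/s
dV = 3139.2 * ln(342521/144228) = 2715 m/s

2715 m/s


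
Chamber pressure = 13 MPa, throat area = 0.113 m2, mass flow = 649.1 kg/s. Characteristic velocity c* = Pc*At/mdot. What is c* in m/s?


c* = 13e6 * 0.113 / 649.1 = 2263 m/s

2263 m/s


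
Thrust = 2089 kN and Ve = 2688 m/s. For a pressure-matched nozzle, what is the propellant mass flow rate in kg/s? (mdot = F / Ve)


mdot = F / Ve = 2089000 / 2688 = 777.2 kg/s

777.2 kg/s


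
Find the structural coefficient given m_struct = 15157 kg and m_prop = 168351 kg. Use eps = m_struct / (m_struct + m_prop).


eps = 15157 / (15157 + 168351) = 0.0826

0.0826


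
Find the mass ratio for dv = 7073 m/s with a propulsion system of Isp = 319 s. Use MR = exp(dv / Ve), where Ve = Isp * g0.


Ve = 319 * 9.81 = 3129.39 m/s
MR = exp(7073 / 3129.39) = 9.585

9.585


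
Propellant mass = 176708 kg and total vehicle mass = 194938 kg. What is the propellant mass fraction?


PMF = 176708 / 194938 = 0.906

0.906


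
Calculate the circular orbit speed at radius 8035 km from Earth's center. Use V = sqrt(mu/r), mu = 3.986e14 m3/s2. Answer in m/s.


V = sqrt(3.986e14 / 8035000) = 7043 m/s

7043 m/s


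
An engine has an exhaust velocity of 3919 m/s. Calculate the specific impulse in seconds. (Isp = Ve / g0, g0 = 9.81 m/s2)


Isp = Ve / g0 = 3919 / 9.81 = 399.5 s

399.5 s


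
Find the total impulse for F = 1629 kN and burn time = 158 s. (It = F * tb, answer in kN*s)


It = 1629 * 158 = 257382 kN*s

257382 kN*s


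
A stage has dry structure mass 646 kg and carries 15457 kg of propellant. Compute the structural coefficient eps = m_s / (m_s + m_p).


eps = 646 / (646 + 15457) = 0.0401

0.0401


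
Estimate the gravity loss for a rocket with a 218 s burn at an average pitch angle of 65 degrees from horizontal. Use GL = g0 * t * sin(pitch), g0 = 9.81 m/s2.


GL = 9.81 * 218 * sin(65 deg) = 1938 m/s

1938 m/s


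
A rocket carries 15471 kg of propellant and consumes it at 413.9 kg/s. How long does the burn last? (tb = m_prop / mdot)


tb = 15471 / 413.9 = 37.4 s

37.4 s


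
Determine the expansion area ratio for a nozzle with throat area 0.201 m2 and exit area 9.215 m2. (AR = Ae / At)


AR = 9.215 / 0.201 = 45.8

45.8


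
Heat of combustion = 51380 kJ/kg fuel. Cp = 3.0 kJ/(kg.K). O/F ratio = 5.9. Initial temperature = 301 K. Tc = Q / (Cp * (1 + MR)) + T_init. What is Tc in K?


Tc = 51380 / (3.0 * (1 + 5.9)) + 301 = 2783 K

2783 K


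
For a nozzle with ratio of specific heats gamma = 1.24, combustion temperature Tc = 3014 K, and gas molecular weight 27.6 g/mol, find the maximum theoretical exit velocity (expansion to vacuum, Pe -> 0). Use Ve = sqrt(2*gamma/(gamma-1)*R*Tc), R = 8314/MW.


R = 8314 / 27.6 = 301.23 J/(kg.K)
Ve = sqrt(2 * 1.24 / (1.24 - 1) * 301.23 * 3014) = 3063 m/s

3063 m/s


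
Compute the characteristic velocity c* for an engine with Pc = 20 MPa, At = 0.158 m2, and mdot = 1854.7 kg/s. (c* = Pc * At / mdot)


c* = 20e6 * 0.158 / 1854.7 = 1704 m/s

1704 m/s


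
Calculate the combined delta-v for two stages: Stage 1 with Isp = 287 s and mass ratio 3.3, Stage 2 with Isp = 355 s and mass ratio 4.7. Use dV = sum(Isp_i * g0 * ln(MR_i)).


dV1 = 287 * 9.81 * ln(3.3) = 3361.5 m/s
dV2 = 355 * 9.81 * ln(4.7) = 5389.5 m/s
Total dV = 3361.5 + 5389.5 = 8751.0 m/s ~ 8751 m/s

8751 m/s


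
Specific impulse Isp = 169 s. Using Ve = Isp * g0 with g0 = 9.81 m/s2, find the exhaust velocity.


Ve = Isp * g0 = 169 * 9.81 = 1657.9 m/s

1657.9 m/s


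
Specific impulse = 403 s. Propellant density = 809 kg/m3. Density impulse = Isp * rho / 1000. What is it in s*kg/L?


rho*Isp = 403 * 809 / 1000 = 326 s*kg/L

326 s*kg/L


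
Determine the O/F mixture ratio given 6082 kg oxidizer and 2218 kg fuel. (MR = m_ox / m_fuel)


MR = 6082 / 2218 = 2.74

2.74


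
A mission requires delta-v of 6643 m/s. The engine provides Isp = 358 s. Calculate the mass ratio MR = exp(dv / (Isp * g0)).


Ve = 358 * 9.81 = 3511.98 m/s
MR = exp(6643 / 3511.98) = 6.629

6.629


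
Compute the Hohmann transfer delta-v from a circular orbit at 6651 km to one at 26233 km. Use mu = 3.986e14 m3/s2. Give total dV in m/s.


V1 = sqrt(mu/r1) = 7741.5 m/s
dV1 = V1*(sqrt(2*r2/(r1+r2)) - 1) = 2036.99 m/s
V2 = sqrt(mu/r2) = 3898.03 m/s
dV2 = V2*(1 - sqrt(2*r1/(r1+r2))) = 1418.83 m/s
Total dV = 3456 m/s

3456 m/s


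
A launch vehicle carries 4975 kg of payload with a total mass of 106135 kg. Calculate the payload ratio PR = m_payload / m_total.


PR = 4975 / 106135 = 0.0469

0.0469


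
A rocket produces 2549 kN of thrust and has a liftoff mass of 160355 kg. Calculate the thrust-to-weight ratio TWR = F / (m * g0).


TWR = 2549000 / (160355 * 9.81) = 1.62

1.62


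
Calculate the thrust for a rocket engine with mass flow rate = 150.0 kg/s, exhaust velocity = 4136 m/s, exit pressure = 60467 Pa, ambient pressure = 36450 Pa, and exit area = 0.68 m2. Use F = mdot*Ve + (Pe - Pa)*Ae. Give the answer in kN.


F = 150.0 * 4136 + (60467 - 36450) * 0.68 = 636732.0 N = 636.7 kN

636.7 kN


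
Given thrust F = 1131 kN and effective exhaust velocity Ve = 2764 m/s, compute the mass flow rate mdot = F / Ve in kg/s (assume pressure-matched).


mdot = F / Ve = 1131000 / 2764 = 409.2 kg/s

409.2 kg/s


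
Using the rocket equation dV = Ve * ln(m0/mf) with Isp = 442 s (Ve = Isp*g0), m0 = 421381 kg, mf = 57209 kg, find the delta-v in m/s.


Ve = 442 * 9.81 = 4336.02 m/s
dV = 4336.02 * ln(421381/57209) = 8658 m/s

8658 m/s


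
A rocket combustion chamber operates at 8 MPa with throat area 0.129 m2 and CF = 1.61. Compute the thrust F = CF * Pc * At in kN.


F = 1.61 * 8e6 * 0.129 = 1.6615e+06 N = 1661.5 kN

1661.5 kN


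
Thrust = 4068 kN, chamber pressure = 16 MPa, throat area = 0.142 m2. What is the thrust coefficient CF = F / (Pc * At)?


CF = 4068000 / (16e6 * 0.142) = 1.79

1.79


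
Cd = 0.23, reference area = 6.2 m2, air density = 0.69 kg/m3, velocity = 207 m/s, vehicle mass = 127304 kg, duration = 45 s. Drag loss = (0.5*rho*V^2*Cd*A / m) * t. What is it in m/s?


D = 0.5 * 0.69 * 207^2 * 0.23 * 6.2 = 21080.42 N
a = 21080.42 / 127304 = 0.1656 m/s2
dV = 0.1656 * 45 = 7.5 m/s

7.5 m/s


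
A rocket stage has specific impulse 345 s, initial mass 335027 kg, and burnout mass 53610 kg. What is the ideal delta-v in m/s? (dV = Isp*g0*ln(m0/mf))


Ve = 345 * 9.81 = 3384.45 m/s
dV = 3384.45 * ln(335027/53610) = 6202 m/s

6202 m/s


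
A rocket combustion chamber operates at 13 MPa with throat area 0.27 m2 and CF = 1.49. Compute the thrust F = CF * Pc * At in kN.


F = 1.49 * 13e6 * 0.27 = 5.2299e+06 N = 5229.9 kN

5229.9 kN


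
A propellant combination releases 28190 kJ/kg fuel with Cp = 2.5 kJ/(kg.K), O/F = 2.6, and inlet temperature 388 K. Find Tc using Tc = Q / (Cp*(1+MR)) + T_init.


Tc = 28190 / (2.5 * (1 + 2.6)) + 388 = 3520 K

3520 K


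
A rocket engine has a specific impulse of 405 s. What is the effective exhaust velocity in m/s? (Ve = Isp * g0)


Ve = Isp * g0 = 405 * 9.81 = 3973.1 m/s

3973.1 m/s


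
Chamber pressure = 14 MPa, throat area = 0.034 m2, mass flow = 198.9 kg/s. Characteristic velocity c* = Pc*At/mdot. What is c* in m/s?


c* = 14e6 * 0.034 / 198.9 = 2393 m/s

2393 m/s


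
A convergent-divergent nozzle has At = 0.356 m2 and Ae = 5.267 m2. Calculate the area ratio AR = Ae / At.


AR = 5.267 / 0.356 = 14.8

14.8


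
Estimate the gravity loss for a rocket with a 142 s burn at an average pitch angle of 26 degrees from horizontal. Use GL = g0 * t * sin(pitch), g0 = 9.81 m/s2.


GL = 9.81 * 142 * sin(26 deg) = 611 m/s

611 m/s


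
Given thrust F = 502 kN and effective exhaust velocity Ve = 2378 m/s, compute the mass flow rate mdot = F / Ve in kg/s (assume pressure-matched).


mdot = F / Ve = 502000 / 2378 = 211.1 kg/s

211.1 kg/s


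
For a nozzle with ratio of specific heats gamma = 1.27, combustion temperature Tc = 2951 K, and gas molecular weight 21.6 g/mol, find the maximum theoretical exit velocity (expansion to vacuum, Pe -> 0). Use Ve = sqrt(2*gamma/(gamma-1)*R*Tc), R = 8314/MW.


R = 8314 / 21.6 = 384.91 J/(kg.K)
Ve = sqrt(2 * 1.27 / (1.27 - 1) * 384.91 * 2951) = 3269 m/s

3269 m/s


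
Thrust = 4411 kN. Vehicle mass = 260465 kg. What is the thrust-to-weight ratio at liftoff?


TWR = 4411000 / (260465 * 9.81) = 1.73

1.73


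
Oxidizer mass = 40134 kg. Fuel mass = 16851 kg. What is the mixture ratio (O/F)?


MR = 40134 / 16851 = 2.38

2.38


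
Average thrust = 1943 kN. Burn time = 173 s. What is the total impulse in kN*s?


It = 1943 * 173 = 336139 kN*s

336139 kN*s


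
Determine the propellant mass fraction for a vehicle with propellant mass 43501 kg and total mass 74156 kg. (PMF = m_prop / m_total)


PMF = 43501 / 74156 = 0.587

0.587


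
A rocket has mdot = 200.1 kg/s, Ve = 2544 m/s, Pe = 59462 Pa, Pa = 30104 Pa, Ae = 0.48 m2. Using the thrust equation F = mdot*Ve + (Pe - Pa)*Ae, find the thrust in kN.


F = 200.1 * 2544 + (59462 - 30104) * 0.48 = 523146.0 N = 523.1 kN

523.1 kN


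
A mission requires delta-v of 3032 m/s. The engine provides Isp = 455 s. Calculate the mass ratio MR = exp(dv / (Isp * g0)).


Ve = 455 * 9.81 = 4463.55 m/s
MR = exp(3032 / 4463.55) = 1.972

1.972


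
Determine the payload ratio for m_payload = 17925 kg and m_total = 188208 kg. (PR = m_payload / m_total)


PR = 17925 / 188208 = 0.0952

0.0952


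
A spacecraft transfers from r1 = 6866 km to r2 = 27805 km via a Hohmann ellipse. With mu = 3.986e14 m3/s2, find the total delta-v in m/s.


V1 = sqrt(mu/r1) = 7619.33 m/s
dV1 = V1*(sqrt(2*r2/(r1+r2)) - 1) = 2030.29 m/s
V2 = sqrt(mu/r2) = 3786.23 m/s
dV2 = V2*(1 - sqrt(2*r1/(r1+r2))) = 1403.41 m/s
Total dV = 3434 m/s

3434 m/s


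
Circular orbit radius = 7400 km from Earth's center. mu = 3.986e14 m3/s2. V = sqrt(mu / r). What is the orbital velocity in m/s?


V = sqrt(3.986e14 / 7400000) = 7339 m/s

7339 m/s


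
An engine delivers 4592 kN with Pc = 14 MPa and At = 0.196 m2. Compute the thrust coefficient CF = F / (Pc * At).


CF = 4592000 / (14e6 * 0.196) = 1.67

1.67


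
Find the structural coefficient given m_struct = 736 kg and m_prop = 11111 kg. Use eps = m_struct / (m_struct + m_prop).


eps = 736 / (736 + 11111) = 0.0621

0.0621


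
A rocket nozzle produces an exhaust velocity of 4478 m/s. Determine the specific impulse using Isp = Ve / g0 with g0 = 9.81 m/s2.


Isp = Ve / g0 = 4478 / 9.81 = 456.5 s

456.5 s


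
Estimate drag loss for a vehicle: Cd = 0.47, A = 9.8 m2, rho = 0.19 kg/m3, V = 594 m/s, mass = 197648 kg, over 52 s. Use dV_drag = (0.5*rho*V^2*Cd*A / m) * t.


D = 0.5 * 0.19 * 594^2 * 0.47 * 9.8 = 154390.45 N
a = 154390.45 / 197648 = 0.7811 m/s2
dV = 0.7811 * 52 = 40.6 m/s

40.6 m/s


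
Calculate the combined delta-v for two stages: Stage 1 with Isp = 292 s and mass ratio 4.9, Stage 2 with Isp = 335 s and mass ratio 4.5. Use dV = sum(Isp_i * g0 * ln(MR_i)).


dV1 = 292 * 9.81 * ln(4.9) = 4552.4 m/s
dV2 = 335 * 9.81 * ln(4.5) = 4942.9 m/s
Total dV = 4552.4 + 4942.9 = 9495.3 m/s ~ 9495 m/s

9495 m/s


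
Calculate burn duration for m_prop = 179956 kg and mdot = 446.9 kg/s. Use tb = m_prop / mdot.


tb = 179956 / 446.9 = 402.7 s

402.7 s


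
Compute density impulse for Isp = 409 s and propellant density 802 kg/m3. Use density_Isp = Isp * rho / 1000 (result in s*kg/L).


rho*Isp = 409 * 802 / 1000 = 328 s*kg/L

328 s*kg/L


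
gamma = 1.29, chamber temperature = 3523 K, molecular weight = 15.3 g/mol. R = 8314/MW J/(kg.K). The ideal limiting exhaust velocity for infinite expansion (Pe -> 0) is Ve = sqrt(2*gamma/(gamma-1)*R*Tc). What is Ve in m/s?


R = 8314 / 15.3 = 543.4 J/(kg.K)
Ve = sqrt(2 * 1.29 / (1.29 - 1) * 543.4 * 3523) = 4127 m/s

4127 m/s


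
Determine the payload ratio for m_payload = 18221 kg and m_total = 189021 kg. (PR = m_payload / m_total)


PR = 18221 / 189021 = 0.0964

0.0964


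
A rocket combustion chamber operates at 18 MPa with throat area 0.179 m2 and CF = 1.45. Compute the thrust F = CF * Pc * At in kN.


F = 1.45 * 18e6 * 0.179 = 4.6719e+06 N = 4671.9 kN

4671.9 kN


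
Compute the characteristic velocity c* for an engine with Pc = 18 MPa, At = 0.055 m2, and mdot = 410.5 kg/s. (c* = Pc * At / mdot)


c* = 18e6 * 0.055 / 410.5 = 2412 m/s

2412 m/s


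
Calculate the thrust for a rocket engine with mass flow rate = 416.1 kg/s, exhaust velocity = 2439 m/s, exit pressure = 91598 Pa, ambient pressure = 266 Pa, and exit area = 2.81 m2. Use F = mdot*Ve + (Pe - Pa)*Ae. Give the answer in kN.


F = 416.1 * 2439 + (91598 - 266) * 2.81 = 1.2715e+06 N = 1271.5 kN

1271.5 kN


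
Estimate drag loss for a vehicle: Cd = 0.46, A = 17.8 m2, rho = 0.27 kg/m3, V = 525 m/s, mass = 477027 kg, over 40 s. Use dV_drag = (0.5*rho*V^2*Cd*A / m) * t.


D = 0.5 * 0.27 * 525^2 * 0.46 * 17.8 = 304670.36 N
a = 304670.36 / 477027 = 0.6387 m/s2
dV = 0.6387 * 40 = 25.5 m/s

25.5 m/s


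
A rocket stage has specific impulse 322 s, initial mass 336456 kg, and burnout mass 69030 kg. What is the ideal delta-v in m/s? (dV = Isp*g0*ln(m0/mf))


Ve = 322 * 9.81 = 3158.82 m/s
dV = 3158.82 * ln(336456/69030) = 5003 m/s

5003 m/s


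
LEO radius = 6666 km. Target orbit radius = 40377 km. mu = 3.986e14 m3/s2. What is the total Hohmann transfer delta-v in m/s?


V1 = sqrt(mu/r1) = 7732.79 m/s
dV1 = V1*(sqrt(2*r2/(r1+r2)) - 1) = 2398.64 m/s
V2 = sqrt(mu/r2) = 3141.97 m/s
dV2 = V2*(1 - sqrt(2*r1/(r1+r2))) = 1469.33 m/s
Total dV = 3868 m/s

3868 m/s


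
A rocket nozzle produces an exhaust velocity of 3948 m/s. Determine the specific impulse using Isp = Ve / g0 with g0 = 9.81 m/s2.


Isp = Ve / g0 = 3948 / 9.81 = 402.4 s

402.4 s


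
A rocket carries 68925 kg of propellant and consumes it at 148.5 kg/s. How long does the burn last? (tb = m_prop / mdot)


tb = 68925 / 148.5 = 464.1 s

464.1 s


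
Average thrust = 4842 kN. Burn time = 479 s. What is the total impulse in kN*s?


It = 4842 * 479 = 2319318 kN*s

2319318 kN*s


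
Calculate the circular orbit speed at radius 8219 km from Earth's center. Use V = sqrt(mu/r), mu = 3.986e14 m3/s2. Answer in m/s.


V = sqrt(3.986e14 / 8219000) = 6964 m/s

6964 m/s


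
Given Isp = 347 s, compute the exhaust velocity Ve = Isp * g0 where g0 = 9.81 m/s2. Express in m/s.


Ve = Isp * g0 = 347 * 9.81 = 3404.1 m/s

3404.1 m/s


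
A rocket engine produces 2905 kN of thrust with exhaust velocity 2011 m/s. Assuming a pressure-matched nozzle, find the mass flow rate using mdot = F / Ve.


mdot = F / Ve = 2905000 / 2011 = 1444.6 kg/s

1444.6 kg/s


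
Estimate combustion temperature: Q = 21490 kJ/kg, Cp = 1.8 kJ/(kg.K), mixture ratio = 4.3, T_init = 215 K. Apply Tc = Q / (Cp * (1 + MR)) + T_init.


Tc = 21490 / (1.8 * (1 + 4.3)) + 215 = 2468 K

2468 K


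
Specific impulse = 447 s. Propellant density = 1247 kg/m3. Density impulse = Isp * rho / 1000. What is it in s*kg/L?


rho*Isp = 447 * 1247 / 1000 = 557 s*kg/L

557 s*kg/L


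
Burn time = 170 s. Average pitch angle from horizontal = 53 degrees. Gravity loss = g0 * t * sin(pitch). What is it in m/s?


GL = 9.81 * 170 * sin(53 deg) = 1332 m/s

1332 m/s


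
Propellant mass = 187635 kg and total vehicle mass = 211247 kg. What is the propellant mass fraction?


PMF = 187635 / 211247 = 0.888

0.888


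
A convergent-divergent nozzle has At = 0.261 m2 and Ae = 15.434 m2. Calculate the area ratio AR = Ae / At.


AR = 15.434 / 0.261 = 59.1

59.1


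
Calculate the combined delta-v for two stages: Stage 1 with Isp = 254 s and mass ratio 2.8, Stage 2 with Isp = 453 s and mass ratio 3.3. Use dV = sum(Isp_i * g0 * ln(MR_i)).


dV1 = 254 * 9.81 * ln(2.8) = 2565.5 m/s
dV2 = 453 * 9.81 * ln(3.3) = 5305.7 m/s
Total dV = 2565.5 + 5305.7 = 7871.2 m/s ~ 7871 m/s

7871 m/s


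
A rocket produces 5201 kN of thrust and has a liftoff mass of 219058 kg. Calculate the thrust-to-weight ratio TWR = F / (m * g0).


TWR = 5201000 / (219058 * 9.81) = 2.42

2.42


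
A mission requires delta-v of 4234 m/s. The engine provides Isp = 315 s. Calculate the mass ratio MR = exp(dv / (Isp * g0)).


Ve = 315 * 9.81 = 3090.15 m/s
MR = exp(4234 / 3090.15) = 3.936

3.936


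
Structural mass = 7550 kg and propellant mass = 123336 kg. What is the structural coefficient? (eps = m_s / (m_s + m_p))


eps = 7550 / (7550 + 123336) = 0.0577

0.0577


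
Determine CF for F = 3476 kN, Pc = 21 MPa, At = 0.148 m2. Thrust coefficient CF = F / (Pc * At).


CF = 3476000 / (21e6 * 0.148) = 1.12

1.12


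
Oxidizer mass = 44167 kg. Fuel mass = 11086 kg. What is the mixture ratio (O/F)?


MR = 44167 / 11086 = 3.98

3.98


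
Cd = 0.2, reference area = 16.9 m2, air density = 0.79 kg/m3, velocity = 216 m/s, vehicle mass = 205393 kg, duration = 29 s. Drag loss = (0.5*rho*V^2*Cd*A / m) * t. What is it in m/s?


D = 0.5 * 0.79 * 216^2 * 0.2 * 16.9 = 62290.43 N
a = 62290.43 / 205393 = 0.3033 m/s2
dV = 0.3033 * 29 = 8.8 m/s

8.8 m/s


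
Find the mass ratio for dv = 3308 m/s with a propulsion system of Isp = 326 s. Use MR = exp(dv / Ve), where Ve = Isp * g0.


Ve = 326 * 9.81 = 3198.06 m/s
MR = exp(3308 / 3198.06) = 2.813

2.813


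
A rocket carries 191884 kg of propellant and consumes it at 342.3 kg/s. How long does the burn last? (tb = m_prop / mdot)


tb = 191884 / 342.3 = 560.6 s

560.6 s


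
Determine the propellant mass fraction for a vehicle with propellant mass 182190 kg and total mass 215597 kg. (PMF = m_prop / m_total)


PMF = 182190 / 215597 = 0.845

0.845


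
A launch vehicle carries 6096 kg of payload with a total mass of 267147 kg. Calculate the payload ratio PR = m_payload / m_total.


PR = 6096 / 267147 = 0.0228

0.0228


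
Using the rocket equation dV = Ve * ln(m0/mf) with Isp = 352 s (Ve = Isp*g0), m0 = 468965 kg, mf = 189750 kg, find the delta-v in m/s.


Ve = 352 * 9.81 = 3453.12 m/s
dV = 3453.12 * ln(468965/189750) = 3124 m/s

3124 m/s


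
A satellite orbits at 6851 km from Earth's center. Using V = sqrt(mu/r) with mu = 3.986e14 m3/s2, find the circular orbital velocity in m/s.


V = sqrt(3.986e14 / 6851000) = 7628 m/s

7628 m/s


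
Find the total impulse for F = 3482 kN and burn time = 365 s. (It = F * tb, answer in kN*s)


It = 3482 * 365 = 1270930 kN*s

1270930 kN*s


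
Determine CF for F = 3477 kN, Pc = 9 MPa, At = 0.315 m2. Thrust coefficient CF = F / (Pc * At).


CF = 3477000 / (9e6 * 0.315) = 1.23

1.23


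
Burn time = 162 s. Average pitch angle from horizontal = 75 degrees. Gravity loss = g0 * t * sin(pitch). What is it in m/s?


GL = 9.81 * 162 * sin(75 deg) = 1535 m/s

1535 m/s


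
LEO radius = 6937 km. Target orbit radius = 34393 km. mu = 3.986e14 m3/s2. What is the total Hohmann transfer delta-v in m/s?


V1 = sqrt(mu/r1) = 7580.24 m/s
dV1 = V1*(sqrt(2*r2/(r1+r2)) - 1) = 2198.89 m/s
V2 = sqrt(mu/r2) = 3404.35 m/s
dV2 = V2*(1 - sqrt(2*r1/(r1+r2))) = 1431.91 m/s
Total dV = 3631 m/s

3631 m/s


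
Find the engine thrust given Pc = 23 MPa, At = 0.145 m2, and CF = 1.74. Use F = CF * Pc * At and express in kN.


F = 1.74 * 23e6 * 0.145 = 5.8029e+06 N = 5802.9 kN

5802.9 kN


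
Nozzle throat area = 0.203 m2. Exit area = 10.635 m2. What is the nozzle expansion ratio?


AR = 10.635 / 0.203 = 52.4

52.4


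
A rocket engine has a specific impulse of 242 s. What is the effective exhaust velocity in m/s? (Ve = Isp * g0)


Ve = Isp * g0 = 242 * 9.81 = 2374.0 m/s

2374.0 m/s


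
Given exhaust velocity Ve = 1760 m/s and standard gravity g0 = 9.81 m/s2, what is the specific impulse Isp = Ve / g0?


Isp = Ve / g0 = 1760 / 9.81 = 179.4 s

179.4 s


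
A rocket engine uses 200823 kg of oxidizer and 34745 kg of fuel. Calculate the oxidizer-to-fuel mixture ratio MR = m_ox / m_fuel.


MR = 200823 / 34745 = 5.78

5.78


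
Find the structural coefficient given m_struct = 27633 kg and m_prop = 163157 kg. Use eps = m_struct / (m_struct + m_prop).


eps = 27633 / (27633 + 163157) = 0.1448

0.1448


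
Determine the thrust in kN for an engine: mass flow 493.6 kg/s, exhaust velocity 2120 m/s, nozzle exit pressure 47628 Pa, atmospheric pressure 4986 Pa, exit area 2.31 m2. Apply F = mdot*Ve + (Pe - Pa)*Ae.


F = 493.6 * 2120 + (47628 - 4986) * 2.31 = 1.1449e+06 N = 1144.9 kN

1144.9 kN


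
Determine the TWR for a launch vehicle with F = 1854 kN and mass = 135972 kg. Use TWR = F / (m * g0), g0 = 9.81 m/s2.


TWR = 1854000 / (135972 * 9.81) = 1.39

1.39


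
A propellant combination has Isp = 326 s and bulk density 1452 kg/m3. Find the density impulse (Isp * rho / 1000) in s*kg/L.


rho*Isp = 326 * 1452 / 1000 = 473 s*kg/L

473 s*kg/L


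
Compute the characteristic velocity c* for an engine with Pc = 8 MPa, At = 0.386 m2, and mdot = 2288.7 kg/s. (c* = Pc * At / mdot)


c* = 8e6 * 0.386 / 2288.7 = 1349 m/s

1349 m/s


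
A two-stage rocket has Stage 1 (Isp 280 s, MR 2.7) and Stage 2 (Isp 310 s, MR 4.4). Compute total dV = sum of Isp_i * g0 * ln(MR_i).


dV1 = 280 * 9.81 * ln(2.7) = 2728.3 m/s
dV2 = 310 * 9.81 * ln(4.4) = 4505.7 m/s
Total dV = 2728.3 + 4505.7 = 7234.0 m/s ~ 7234 m/s

7234 m/s


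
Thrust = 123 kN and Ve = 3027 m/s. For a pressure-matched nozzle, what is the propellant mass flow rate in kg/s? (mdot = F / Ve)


mdot = F / Ve = 123000 / 3027 = 40.6 kg/s

40.6 kg/s


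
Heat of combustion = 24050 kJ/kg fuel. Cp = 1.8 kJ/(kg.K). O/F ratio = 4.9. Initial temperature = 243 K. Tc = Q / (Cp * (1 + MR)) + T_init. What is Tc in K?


Tc = 24050 / (1.8 * (1 + 4.9)) + 243 = 2508 K

2508 K


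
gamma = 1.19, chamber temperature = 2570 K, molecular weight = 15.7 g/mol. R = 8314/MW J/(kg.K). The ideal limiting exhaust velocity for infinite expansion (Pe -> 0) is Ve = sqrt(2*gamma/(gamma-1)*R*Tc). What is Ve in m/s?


R = 8314 / 15.7 = 529.55 J/(kg.K)
Ve = sqrt(2 * 1.19 / (1.19 - 1) * 529.55 * 2570) = 4129 m/s

4129 m/s


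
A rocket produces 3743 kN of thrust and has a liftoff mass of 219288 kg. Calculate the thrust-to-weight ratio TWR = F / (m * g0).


TWR = 3743000 / (219288 * 9.81) = 1.74

1.74


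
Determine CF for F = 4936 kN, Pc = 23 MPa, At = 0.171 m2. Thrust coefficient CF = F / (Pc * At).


CF = 4936000 / (23e6 * 0.171) = 1.26

1.26


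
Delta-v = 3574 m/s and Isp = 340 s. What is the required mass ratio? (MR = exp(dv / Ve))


Ve = 340 * 9.81 = 3335.4 m/s
MR = exp(3574 / 3335.4) = 2.92

2.92


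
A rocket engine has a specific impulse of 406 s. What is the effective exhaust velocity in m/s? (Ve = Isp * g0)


Ve = Isp * g0 = 406 * 9.81 = 3982.9 m/s

3982.9 m/s


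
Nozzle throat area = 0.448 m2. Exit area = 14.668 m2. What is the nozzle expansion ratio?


AR = 14.668 / 0.448 = 32.7

32.7


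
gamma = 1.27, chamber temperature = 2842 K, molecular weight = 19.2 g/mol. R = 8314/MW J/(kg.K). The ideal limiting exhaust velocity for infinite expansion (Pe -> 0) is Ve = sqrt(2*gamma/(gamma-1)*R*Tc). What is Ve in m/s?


R = 8314 / 19.2 = 433.02 J/(kg.K)
Ve = sqrt(2 * 1.27 / (1.27 - 1) * 433.02 * 2842) = 3403 m/s

3403 m/s


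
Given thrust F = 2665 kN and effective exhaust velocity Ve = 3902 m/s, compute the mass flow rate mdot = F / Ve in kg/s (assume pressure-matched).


mdot = F / Ve = 2665000 / 3902 = 683.0 kg/s

683.0 kg/s


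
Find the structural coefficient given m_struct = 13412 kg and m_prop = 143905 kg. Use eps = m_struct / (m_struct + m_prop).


eps = 13412 / (13412 + 143905) = 0.0853

0.0853


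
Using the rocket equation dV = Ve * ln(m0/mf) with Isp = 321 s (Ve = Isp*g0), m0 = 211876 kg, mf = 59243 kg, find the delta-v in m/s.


Ve = 321 * 9.81 = 3149.01 m/s
dV = 3149.01 * ln(211876/59243) = 4013 m/s

4013 m/s


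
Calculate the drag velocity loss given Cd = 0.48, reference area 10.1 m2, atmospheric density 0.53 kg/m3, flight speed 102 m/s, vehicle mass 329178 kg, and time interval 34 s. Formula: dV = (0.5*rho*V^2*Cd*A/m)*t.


D = 0.5 * 0.53 * 102^2 * 0.48 * 10.1 = 13366.23 N
a = 13366.23 / 329178 = 0.0406 m/s2
dV = 0.0406 * 34 = 1.4 m/s

1.4 m/s


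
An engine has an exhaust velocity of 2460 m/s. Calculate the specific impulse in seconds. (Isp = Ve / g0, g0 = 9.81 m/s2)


Isp = Ve / g0 = 2460 / 9.81 = 250.8 s

250.8 s


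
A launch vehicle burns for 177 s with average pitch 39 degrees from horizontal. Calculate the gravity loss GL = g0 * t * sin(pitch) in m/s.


GL = 9.81 * 177 * sin(39 deg) = 1093 m/s

1093 m/s


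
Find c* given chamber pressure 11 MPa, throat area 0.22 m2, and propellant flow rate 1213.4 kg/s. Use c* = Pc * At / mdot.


c* = 11e6 * 0.22 / 1213.4 = 1994 m/s

1994 m/s


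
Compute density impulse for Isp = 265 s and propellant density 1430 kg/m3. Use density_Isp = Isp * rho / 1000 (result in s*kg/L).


rho*Isp = 265 * 1430 / 1000 = 379 s*kg/L

379 s*kg/L


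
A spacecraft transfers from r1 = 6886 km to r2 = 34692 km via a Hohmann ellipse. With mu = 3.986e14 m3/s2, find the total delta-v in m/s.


V1 = sqrt(mu/r1) = 7608.26 m/s
dV1 = V1*(sqrt(2*r2/(r1+r2)) - 1) = 2220.15 m/s
V2 = sqrt(mu/r2) = 3389.64 m/s
dV2 = V2*(1 - sqrt(2*r1/(r1+r2))) = 1438.81 m/s
Total dV = 3659 m/s

3659 m/s


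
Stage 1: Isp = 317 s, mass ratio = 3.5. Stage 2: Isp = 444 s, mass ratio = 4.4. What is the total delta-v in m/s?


dV1 = 317 * 9.81 * ln(3.5) = 3895.8 m/s
dV2 = 444 * 9.81 * ln(4.4) = 6453.3 m/s
Total dV = 3895.8 + 6453.3 = 10349.1 m/s ~ 10349 m/s

10349 m/s


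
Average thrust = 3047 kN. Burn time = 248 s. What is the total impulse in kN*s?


It = 3047 * 248 = 755656 kN*s

755656 kN*s


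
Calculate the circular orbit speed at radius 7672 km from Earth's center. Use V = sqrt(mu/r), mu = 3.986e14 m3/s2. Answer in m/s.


V = sqrt(3.986e14 / 7672000) = 7208 m/s

7208 m/s


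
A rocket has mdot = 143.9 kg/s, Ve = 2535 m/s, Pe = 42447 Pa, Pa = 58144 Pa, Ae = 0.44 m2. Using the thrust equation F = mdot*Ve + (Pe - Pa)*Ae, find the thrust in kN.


F = 143.9 * 2535 + (42447 - 58144) * 0.44 = 357880.0 N = 357.9 kN

357.9 kN


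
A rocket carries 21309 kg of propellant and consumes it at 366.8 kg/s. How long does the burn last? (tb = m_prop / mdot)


tb = 21309 / 366.8 = 58.1 s

58.1 s


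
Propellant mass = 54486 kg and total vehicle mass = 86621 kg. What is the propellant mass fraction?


PMF = 54486 / 86621 = 0.629

0.629


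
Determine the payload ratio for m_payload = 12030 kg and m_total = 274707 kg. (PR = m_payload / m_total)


PR = 12030 / 274707 = 0.0438

0.0438


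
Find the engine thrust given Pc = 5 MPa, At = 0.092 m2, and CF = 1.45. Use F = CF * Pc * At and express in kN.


F = 1.45 * 5e6 * 0.092 = 667000.0 N = 667.0 kN

667.0 kN


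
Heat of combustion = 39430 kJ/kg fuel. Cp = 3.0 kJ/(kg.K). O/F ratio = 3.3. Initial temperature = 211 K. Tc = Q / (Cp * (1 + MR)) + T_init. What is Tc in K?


Tc = 39430 / (3.0 * (1 + 3.3)) + 211 = 3268 K

3268 K


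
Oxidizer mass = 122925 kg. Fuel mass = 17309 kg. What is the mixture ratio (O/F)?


MR = 122925 / 17309 = 7.1

7.1


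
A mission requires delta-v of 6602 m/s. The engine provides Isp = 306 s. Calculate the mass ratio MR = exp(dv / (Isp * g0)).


Ve = 306 * 9.81 = 3001.86 m/s
MR = exp(6602 / 3001.86) = 9.019

9.019


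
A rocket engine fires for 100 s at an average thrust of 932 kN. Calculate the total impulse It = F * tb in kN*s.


It = 932 * 100 = 93200 kN*s

93200 kN*s


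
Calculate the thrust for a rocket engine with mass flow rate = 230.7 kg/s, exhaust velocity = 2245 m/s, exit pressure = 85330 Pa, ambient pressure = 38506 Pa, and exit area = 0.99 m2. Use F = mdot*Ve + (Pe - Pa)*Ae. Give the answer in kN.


F = 230.7 * 2245 + (85330 - 38506) * 0.99 = 564277.0 N = 564.3 kN

564.3 kN


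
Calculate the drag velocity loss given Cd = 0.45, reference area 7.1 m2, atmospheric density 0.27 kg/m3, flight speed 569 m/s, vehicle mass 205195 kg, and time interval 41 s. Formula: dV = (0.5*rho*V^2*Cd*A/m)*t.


D = 0.5 * 0.27 * 569^2 * 0.45 * 7.1 = 139646.21 N
a = 139646.21 / 205195 = 0.6806 m/s2
dV = 0.6806 * 41 = 27.9 m/s

27.9 m/s


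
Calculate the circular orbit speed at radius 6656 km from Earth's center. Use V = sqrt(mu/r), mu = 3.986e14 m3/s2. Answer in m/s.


V = sqrt(3.986e14 / 6656000) = 7739 m/s

7739 m/s


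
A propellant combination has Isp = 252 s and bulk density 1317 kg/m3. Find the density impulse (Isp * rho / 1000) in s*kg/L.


rho*Isp = 252 * 1317 / 1000 = 332 s*kg/L

332 s*kg/L


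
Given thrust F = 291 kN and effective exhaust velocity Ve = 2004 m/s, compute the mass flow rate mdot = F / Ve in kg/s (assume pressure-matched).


mdot = F / Ve = 291000 / 2004 = 145.2 kg/s

145.2 kg/s


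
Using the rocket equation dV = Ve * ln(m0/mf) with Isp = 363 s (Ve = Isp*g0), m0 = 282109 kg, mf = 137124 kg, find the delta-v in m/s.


Ve = 363 * 9.81 = 3561.03 m/s
dV = 3561.03 * ln(282109/137124) = 2569 m/s

2569 m/s


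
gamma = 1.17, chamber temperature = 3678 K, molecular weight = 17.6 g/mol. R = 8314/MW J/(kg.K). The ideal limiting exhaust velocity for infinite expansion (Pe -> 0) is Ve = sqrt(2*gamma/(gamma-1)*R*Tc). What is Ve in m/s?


R = 8314 / 17.6 = 472.39 J/(kg.K)
Ve = sqrt(2 * 1.17 / (1.17 - 1) * 472.39 * 3678) = 4890 m/s

4890 m/s


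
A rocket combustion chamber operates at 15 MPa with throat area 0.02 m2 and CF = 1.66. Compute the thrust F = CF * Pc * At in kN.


F = 1.66 * 15e6 * 0.02 = 498000.0 N = 498.0 kN

498.0 kN


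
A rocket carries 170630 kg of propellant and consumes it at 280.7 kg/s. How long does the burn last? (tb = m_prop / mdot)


tb = 170630 / 280.7 = 607.9 s

607.9 s


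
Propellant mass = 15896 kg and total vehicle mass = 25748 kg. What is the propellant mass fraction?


PMF = 15896 / 25748 = 0.617

0.617


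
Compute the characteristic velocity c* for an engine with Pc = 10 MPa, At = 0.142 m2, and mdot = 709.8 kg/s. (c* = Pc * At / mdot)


c* = 10e6 * 0.142 / 709.8 = 2001 m/s

2001 m/s


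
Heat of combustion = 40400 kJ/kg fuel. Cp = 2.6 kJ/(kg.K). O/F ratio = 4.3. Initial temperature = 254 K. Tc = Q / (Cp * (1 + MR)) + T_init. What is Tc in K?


Tc = 40400 / (2.6 * (1 + 4.3)) + 254 = 3186 K

3186 K


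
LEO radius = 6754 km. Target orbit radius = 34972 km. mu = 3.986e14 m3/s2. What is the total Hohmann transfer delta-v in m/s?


V1 = sqrt(mu/r1) = 7682.24 m/s
dV1 = V1*(sqrt(2*r2/(r1+r2)) - 1) = 2264.02 m/s
V2 = sqrt(mu/r2) = 3376.05 m/s
dV2 = V2*(1 - sqrt(2*r1/(r1+r2))) = 1455.16 m/s
Total dV = 3719 m/s

3719 m/s


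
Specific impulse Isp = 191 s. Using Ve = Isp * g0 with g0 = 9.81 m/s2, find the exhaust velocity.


Ve = Isp * g0 = 191 * 9.81 = 1873.7 m/s

1873.7 m/s


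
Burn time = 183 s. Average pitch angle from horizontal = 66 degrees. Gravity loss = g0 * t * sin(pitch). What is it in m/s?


GL = 9.81 * 183 * sin(66 deg) = 1640 m/s

1640 m/s


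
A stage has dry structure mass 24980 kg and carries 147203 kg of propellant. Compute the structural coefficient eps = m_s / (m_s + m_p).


eps = 24980 / (24980 + 147203) = 0.1451

0.1451


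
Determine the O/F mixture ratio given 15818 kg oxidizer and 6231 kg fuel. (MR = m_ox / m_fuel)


MR = 15818 / 6231 = 2.54

2.54


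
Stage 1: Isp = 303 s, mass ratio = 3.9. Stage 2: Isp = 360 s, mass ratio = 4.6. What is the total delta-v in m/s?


dV1 = 303 * 9.81 * ln(3.9) = 4045.4 m/s
dV2 = 360 * 9.81 * ln(4.6) = 5389.4 m/s
Total dV = 4045.4 + 5389.4 = 9434.8 m/s ~ 9435 m/s

9435 m/s


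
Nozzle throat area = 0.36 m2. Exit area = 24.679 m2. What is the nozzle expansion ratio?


AR = 24.679 / 0.36 = 68.6

68.6


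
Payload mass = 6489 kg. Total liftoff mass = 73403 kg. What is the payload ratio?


PR = 6489 / 73403 = 0.0884

0.0884


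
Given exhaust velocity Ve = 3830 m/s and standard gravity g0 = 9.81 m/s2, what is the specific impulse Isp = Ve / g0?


Isp = Ve / g0 = 3830 / 9.81 = 390.4 s

390.4 s


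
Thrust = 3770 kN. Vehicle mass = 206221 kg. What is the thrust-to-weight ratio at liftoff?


TWR = 3770000 / (206221 * 9.81) = 1.86

1.86


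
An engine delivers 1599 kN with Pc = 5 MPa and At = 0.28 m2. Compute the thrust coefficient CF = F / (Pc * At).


CF = 1599000 / (5e6 * 0.28) = 1.14

1.14


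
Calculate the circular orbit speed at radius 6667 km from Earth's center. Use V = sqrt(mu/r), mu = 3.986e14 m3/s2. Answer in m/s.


V = sqrt(3.986e14 / 6667000) = 7732 m/s

7732 m/s
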